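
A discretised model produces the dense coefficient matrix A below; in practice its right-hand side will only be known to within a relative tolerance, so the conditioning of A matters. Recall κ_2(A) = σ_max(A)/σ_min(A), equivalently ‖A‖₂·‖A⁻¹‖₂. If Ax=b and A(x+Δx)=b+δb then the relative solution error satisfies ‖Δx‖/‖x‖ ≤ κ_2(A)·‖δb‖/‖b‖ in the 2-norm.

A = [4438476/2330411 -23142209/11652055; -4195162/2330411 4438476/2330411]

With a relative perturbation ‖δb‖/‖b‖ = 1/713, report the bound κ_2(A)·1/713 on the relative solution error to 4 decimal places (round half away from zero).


M = AᵀA = [44351312020/6457568881 -232838012484/32287844405; -232838012484/32287844405 1222429925641/161439222025]. tr(M)=2771953301/191961025, det(M)=521284/191961025
eigenvalues of AᵀA: λ = (tr ± √(tr²−4·det))/2 = 361/25, 1444/7678441
so κ_2 = √((361/25) / (1444/7678441)) = 277.1000
worst-case relative error ≤ 277.1000 × 1/713 = 0.3886

0.3886


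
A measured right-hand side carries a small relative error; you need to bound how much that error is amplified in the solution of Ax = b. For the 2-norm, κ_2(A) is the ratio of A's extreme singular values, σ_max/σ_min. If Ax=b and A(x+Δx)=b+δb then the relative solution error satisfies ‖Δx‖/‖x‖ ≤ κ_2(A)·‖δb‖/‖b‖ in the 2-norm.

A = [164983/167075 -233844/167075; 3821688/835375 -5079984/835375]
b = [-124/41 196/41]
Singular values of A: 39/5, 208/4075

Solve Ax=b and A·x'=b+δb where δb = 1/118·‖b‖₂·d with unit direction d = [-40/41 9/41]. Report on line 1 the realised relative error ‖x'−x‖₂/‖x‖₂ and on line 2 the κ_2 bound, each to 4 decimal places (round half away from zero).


0.0120
1.2950

largest singular value 39/5, smallest 208/4075
κ = σ_max/σ_min = (39/5)/(208/4075) = 152.8125
bound on ‖Δx‖/‖x‖: κ·ε = 152.8125·1/118 = 1.2950
solve Ax = b  →  x = [63.0000 46.6090]
2-norm of b is 5.6569; of x, 78.3671
with δb = [-0.0468 0.0105], A·Δx = δb → ‖Δx‖ = 0.9392
realised ‖Δx‖/‖x‖ = 0.0120
so the bound overstates the realised error by a factor of ≈ 108.0571 (computed from the unrounded values)


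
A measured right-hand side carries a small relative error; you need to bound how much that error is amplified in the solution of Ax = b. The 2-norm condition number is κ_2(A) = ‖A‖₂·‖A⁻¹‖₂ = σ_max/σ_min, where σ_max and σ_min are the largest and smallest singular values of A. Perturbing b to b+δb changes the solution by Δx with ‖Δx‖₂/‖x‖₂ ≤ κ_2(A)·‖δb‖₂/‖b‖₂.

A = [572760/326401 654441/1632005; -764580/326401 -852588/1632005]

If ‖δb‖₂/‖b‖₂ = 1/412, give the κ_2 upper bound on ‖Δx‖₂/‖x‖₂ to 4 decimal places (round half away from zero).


0.9661

M = AᵀA = [912636594000/106537612801 205341872040/106537612801; 205341872040/106537612801 46207972809/106537612801]. tr(M)=570401289/63377521, det(M)=32400/63377521
solving λ² − 570401289/63377521·λ + 32400/63377521 = 0 gives λ = 9, 3600/63377521
so κ_2 = √(9 / (3600/63377521)) = 398.0500
bound on ‖Δx‖/‖x‖: κ·ε = 398.0500·1/412 = 0.9661


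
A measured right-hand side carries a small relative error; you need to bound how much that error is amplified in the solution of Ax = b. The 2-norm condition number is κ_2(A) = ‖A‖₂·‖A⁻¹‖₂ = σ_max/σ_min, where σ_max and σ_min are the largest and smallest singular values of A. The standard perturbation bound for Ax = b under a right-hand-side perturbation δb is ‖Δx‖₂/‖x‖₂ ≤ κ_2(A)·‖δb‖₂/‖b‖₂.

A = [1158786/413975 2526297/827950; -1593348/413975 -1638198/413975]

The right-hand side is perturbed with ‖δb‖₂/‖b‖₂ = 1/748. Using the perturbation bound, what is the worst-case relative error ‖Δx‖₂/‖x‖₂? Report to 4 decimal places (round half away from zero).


0.0954

M = AᵀA = [155261713716/6855012025 32591506437/1371002405; 32591506437/1371002405 684677891241/27420048100]. tr(M)=310517181/6520820, det(M)=90668484/203775625
eigenvalues of AᵀA: λ = (tr ± √(tr²−4·det))/2 = 4761/100, 76176/8151025
so κ_2 = √((4761/100) / (76176/8151025)) = 71.3750
κ_2(A)·‖δb‖/‖b‖ = 0.0954


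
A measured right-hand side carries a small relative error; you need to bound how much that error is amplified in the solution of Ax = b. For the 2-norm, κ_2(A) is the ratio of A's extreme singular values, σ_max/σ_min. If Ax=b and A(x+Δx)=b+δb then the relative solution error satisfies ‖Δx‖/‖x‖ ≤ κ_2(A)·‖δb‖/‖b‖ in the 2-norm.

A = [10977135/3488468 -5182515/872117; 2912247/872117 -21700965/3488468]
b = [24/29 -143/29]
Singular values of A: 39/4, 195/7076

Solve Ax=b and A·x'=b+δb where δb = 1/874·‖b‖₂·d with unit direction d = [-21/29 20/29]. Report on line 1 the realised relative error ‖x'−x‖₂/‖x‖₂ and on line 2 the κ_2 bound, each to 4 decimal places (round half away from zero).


largest singular value 39/4, smallest 195/7076
κ = σ_max/σ_min = (39/4)/(195/7076) = 353.8000
worst-case relative error ≤ 353.8000 × 1/874 = 0.4048
solve Ax = b  →  x = [-128.2172 -68.0338]
2-norm of b is 5.0000; of x, 145.1490
δb = ε·‖b‖·d = [-0.0041 0.0039]; solving A·Δx = δb gives ‖Δx‖ = 0.2076
relative error = 0.0014
tightness: 0.0014 against a bound of 0.4048 (unrounded ratio ≈ 0.0035)

0.0014
0.4048


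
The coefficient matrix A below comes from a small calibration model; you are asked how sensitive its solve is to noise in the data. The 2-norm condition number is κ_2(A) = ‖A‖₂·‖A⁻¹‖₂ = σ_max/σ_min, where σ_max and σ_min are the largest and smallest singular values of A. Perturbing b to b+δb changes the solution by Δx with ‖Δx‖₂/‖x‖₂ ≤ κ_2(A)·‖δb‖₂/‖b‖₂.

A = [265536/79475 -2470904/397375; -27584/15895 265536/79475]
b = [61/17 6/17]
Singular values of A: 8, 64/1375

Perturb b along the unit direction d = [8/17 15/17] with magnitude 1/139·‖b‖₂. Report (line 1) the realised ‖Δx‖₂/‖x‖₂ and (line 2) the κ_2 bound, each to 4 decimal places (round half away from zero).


0.0130
1.2365

from the listed singular values, σ₁ = 8, σ_n = 64/1375
κ = σ_max/σ_min = 8/(64/1375) = 171.8750
worst-case relative error ≤ 171.8750 × 1/139 = 1.2365
solve Ax = b  →  x = [38.0901 19.8897]
2-norm of b is 3.6056; of x, 42.9704
Δx = A⁻¹·δb where δb = 1/139·3.6056·d; ‖Δx‖ = 0.5573
realised ‖Δx‖/‖x‖ = 0.0130
so the bound overstates the realised error by a factor of ≈ 95.3427 (computed from the unrounded values)


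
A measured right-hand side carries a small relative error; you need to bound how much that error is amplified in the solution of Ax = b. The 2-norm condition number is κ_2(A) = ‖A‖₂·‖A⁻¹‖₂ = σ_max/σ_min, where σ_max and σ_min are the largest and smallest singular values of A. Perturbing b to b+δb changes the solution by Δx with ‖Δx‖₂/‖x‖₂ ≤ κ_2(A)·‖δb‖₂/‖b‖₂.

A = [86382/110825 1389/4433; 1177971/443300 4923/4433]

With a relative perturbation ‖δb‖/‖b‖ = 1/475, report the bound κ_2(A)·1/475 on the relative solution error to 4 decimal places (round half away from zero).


0.5743

M = AᵀA = [2411208441/314423824 251163585/78605956; 251163585/78605956 26165250/19651489]. tr(M)=16744689/1860496, det(M)=2025/1860496
λ_max, λ_min = (16744689/1860496 ± √280369539689121/3461445366016)/2 = 9, 225/1860496
κ = σ_max/σ_min = 3/(15/1364) = 272.8000
perturbation bound = 272.8000·1/475 = 0.5743


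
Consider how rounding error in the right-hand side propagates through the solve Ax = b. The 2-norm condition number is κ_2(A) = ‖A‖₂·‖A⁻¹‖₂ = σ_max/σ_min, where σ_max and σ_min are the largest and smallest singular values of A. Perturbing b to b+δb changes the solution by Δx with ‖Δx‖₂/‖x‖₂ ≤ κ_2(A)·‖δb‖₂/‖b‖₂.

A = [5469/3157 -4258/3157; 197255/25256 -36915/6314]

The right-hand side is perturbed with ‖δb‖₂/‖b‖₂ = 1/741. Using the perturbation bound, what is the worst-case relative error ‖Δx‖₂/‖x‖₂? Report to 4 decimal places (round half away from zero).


0.3325

form AᵀA = [24285409/379456 -4553397/94864; -4553397/94864 853801/23716] with trace 37946225/379456 and determinant 15625/94864
eigenvalues of AᵀA: λ = (tr ± √(tr²−4·det))/2 = 100, 625/379456
κ_2(A) = √(λ_max/λ_min) = √(100 / (625/379456)) = 246.4000
κ_2(A)·‖δb‖/‖b‖ = 0.3325


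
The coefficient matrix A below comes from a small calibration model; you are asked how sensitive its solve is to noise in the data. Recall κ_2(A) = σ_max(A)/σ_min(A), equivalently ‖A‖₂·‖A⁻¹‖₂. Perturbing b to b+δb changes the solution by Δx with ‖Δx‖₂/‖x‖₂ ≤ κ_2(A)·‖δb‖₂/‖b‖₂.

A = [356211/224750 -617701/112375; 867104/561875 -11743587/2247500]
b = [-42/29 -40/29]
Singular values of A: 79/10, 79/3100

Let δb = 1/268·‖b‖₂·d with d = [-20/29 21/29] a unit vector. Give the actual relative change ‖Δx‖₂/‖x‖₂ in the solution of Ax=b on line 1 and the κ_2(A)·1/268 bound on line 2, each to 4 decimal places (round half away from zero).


1.1567
1.1567

from the listed singular values, σ₁ = 79/10, σ_n = 79/3100
κ = σ_max/σ_min = (79/10)/(79/3100) = 310.0000
bound on ‖Δx‖/‖x‖: κ·ε = 310.0000·1/268 = 1.1567
solve Ax = b  →  x = [-0.0709 0.2430]
2-norm of b is 2.0000; of x, 0.2532
δb = ε·‖b‖·d = [-0.0051 0.0054]; solving A·Δx = δb gives ‖Δx‖ = 0.2928
realised ‖Δx‖/‖x‖ = 1.1567
so the bound is sharp here: realised error equals the bound


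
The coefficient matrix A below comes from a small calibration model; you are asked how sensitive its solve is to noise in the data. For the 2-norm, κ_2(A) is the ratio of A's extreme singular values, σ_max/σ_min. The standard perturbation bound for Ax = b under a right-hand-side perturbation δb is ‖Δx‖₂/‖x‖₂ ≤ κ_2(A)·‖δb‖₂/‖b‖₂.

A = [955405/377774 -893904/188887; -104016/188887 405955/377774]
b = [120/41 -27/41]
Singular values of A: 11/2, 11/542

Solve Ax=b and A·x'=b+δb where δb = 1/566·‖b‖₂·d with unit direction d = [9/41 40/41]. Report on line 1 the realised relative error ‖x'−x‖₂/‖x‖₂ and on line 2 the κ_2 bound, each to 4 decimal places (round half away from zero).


σ_max = 11/2, σ_min = 11/542
κ = σ_max/σ_min = (11/2)/(11/542) = 271.0000
worst-case relative error ≤ 271.0000 × 1/566 = 0.4788
solve Ax = b  →  x = [0.2567 -0.4813]
‖b‖₂ = 3.0000 and ‖x‖₂ = 0.5455
δb = ε·‖b‖·d = [0.0012 0.0052]; solving A·Δx = δb gives ‖Δx‖ = 0.2612
dividing the unrounded norms, ‖Δx‖/‖x‖ = 0.4788
tightness: 0.4788 against a bound of 0.4788; the bound is attained (ratio 1)

0.4788
0.4788


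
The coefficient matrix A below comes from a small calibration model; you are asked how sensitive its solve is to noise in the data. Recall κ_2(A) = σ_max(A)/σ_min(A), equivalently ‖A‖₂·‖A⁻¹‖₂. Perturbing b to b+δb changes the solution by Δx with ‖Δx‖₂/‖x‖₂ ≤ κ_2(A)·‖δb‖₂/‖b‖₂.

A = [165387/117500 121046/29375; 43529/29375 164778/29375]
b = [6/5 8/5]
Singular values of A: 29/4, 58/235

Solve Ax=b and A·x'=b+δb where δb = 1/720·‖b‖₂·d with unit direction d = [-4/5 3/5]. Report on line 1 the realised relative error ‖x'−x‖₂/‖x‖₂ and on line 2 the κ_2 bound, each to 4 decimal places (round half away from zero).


0.0408
0.0408

from the listed singular values, σ₁ = 29/4, σ_n = 58/235
κ = σ_max/σ_min = (29/4)/(58/235) = 29.3750
worst-case relative error ≤ 29.3750 × 1/720 = 0.0408
solve Ax = b  →  x = [0.0772 0.2648]
‖b‖₂ = 2.0000 and ‖x‖₂ = 0.2759
Δx = A⁻¹·δb where δb = 1/720·2.0000·d; ‖Δx‖ = 0.0113
dividing the unrounded norms, ‖Δx‖/‖x‖ = 0.0408
realised/bound = 1 exactly: the bound is attained for this b and d


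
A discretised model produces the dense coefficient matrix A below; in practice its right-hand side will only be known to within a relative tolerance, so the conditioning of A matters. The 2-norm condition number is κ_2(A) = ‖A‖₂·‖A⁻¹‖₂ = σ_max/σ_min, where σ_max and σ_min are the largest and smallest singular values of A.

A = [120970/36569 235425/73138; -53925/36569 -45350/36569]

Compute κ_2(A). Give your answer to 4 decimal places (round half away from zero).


38.8000

AᵀA = [103796725/7912969 98728875/7912969; 98728875/7912969 376635625/31651876]; tr = 941525/37636, det = 15625/37636
solving λ² − 941525/37636·λ + 15625/37636 = 0 gives λ = 25, 625/37636
κ_2(A) = √(λ_max/λ_min) = √(25 / (625/37636)) = 38.8000


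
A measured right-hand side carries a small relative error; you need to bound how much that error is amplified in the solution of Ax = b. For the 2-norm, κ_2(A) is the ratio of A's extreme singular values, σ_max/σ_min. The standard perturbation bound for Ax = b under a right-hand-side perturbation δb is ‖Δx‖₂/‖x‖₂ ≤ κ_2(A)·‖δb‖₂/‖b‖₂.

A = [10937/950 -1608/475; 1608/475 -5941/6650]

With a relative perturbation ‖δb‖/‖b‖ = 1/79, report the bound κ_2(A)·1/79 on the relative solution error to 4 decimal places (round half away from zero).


1.6835

form AᵀA = [207937/1444 -106128/2527; -106128/2527 867337/70756] with trace 5528125/35378 and determinant 390625/283024
solving λ² − 5528125/35378·λ + 390625/283024 = 0 gives λ = 625/4, 625/70756
σ_max=√(625/4)=(25/2), σ_min=√(625/70756)=(25/266) → κ = 133.0000
worst-case relative error ≤ 133.0000 × 1/79 = 1.6835


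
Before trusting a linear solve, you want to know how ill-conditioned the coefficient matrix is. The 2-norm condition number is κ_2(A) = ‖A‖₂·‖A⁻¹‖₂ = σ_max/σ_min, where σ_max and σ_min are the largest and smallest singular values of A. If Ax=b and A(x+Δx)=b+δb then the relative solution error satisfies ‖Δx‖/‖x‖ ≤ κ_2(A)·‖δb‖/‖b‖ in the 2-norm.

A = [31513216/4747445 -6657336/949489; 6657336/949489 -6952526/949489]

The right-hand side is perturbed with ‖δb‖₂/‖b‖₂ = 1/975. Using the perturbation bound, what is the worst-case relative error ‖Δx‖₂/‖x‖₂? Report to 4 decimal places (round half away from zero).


0.3619

AᵀA = [2498318487616/26799327025 -524638020816/5359865405; -524638020816/5359865405 110175672292/1071973081]; tr = 6245791076/31866025, det = 9834496/31866025
solving λ² − 6245791076/31866025·λ + 9834496/31866025 = 0 gives λ = 196, 50176/31866025
κ_2(A) = √(λ_max/λ_min) = √(196 / (50176/31866025)) = 352.8125
perturbation bound = 352.8125·1/975 = 0.3619


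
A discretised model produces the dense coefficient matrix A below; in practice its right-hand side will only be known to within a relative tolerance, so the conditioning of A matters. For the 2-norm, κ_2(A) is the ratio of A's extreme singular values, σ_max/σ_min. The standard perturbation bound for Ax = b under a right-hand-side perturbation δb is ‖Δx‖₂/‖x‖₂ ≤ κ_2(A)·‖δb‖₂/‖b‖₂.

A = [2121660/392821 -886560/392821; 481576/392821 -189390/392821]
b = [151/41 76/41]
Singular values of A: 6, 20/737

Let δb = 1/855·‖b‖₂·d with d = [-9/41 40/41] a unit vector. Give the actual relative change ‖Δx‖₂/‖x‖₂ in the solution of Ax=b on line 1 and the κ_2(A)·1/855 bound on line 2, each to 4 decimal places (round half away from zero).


σ_max = 6, σ_min = 20/737
condition number: 6 ÷ (20/737) = 221.1000
κ_2(A)·‖δb‖/‖b‖ = 0.2586
solve Ax = b  →  x = [14.7885 33.7590]
2-norm of b is 4.1231; of x, 36.8560
with δb = [-0.0011 0.0047], A·Δx = δb → ‖Δx‖ = 0.1777
relative error = 0.0048
so the bound overstates the realised error by a factor of ≈ 53.6334 (computed from the unrounded values)

0.0048
0.2586


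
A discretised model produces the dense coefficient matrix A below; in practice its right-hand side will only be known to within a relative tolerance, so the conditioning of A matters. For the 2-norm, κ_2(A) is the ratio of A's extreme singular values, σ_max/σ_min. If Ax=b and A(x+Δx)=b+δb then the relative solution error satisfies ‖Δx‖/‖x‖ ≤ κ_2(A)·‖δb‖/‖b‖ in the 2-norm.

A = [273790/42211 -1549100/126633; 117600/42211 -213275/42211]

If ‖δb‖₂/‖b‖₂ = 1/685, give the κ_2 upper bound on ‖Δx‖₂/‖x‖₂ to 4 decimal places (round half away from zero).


AᵀA = [525388900/10543009 -2954861000/31629027; -2954861000/31629027 16621815625/94887081]; tr = 73876525/328329, det = 62500/36481
eigenvalues of AᵀA: λ = (tr ± √(tr²−4·det))/2 = 225, 2500/328329
so κ_2 = √(225 / (2500/328329)) = 171.9000
bound on ‖Δx‖/‖x‖: κ·ε = 171.9000·1/685 = 0.2509

0.2509


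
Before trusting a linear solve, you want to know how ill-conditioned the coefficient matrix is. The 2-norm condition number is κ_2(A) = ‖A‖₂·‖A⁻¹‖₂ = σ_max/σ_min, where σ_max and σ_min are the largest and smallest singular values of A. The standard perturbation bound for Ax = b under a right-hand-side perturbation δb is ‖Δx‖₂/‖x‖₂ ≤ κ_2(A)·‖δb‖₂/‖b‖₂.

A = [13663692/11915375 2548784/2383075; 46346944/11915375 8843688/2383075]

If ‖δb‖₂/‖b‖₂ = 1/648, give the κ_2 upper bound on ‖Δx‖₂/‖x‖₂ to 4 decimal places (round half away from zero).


0.5073

AᵀA = [128813003984/7833167525 24535377216/1566633505; 24535377216/1566633505 4673496128/313326701]; tr = 8470703696/270109225, det = 2458624/270109225
char-poly roots: 784/25 and 3136/10804369
σ_max=√(784/25)=(28/5), σ_min=√(3136/10804369)=(56/3287) → κ = 328.7000
perturbation bound = 328.7000·1/648 = 0.5073


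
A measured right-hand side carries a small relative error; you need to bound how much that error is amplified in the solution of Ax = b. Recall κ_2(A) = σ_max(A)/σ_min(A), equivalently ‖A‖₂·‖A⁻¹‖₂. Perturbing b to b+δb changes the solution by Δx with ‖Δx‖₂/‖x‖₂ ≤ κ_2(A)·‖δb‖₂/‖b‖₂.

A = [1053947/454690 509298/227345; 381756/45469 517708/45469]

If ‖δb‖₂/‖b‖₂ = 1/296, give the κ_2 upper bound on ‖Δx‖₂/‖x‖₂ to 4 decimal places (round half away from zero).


form AᵀA = [9330498889/122988100 3098952963/30747025; 3098952963/30747025 4140347284/30747025] with trace 1035675521/4919524 and determinant 70728100/1229881
λ_max, λ_min = (1035675521/4919524 ± √1067056607431831041/24201716386576)/2 = 841/4, 336400/1229881
σ_max=√(841/4)=(29/2), σ_min=√(336400/1229881)=(580/1109) → κ = 27.7250
κ_2(A)·‖δb‖/‖b‖ = 0.0937

0.0937


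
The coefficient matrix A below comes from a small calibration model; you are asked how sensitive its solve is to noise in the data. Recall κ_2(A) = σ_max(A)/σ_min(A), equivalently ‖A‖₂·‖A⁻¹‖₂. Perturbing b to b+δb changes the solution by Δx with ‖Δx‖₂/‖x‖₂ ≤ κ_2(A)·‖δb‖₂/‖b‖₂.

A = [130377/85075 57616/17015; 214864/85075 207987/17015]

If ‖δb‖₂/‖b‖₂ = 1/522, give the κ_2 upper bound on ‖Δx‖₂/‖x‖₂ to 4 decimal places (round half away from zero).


0.0318

form AᵀA = [101063521/11580409 417605760/11580409; 417605760/11580409 1863127825/11580409] with trace 1168466/6889 and determinant 714025/6889
solving λ² − 1168466/6889·λ + 714025/6889 = 0 gives λ = 169, 4225/6889
so κ_2 = √(169 / (4225/6889)) = 16.6000
bound on ‖Δx‖/‖x‖: κ·ε = 16.6000·1/522 = 0.0318


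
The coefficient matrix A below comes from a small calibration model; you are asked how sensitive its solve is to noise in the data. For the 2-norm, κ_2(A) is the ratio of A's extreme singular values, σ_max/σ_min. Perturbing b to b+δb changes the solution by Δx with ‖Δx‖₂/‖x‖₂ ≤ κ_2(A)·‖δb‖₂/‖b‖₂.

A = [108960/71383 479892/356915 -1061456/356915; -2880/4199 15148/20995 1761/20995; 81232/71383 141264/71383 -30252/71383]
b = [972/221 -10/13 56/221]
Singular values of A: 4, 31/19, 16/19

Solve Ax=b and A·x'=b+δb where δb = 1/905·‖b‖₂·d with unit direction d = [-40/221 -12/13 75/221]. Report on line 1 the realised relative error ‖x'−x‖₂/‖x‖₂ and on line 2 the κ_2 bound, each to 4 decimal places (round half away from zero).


0.0037
0.0052

σ_max = 4, σ_min = 16/19
κ = σ_max/σ_min = 4/(16/19) = 4.7500
bound on ‖Δx‖/‖x‖: κ·ε = 4.7500·1/905 = 0.0052
solve Ax = b  →  x = [0.4706 -0.4512 -1.4414]
2-norm of b is 4.4721; of x, 1.5820
re-solving with b+δb shifts x by Δx of norm 0.0059
dividing the unrounded norms, ‖Δx‖/‖x‖ = 0.0037
realised/bound (from unrounded values) ≈ 0.7067


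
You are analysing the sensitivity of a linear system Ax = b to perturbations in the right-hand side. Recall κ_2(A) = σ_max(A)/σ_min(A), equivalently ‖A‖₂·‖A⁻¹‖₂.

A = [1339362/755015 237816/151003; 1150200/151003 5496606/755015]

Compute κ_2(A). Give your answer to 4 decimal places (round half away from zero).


127.0000

AᵀA = [20742350724/339112225 3950456832/67822445; 3950456832/67822445 18814151556/339112225]; tr = 9407016/80645, det = 8503056/10080625
solving λ² − 9407016/80645·λ + 8503056/10080625 = 0 gives λ = 2916/25, 2916/403225
σ_max=√(2916/25)=(54/5), σ_min=√(2916/403225)=(54/635) → κ = 127.0000


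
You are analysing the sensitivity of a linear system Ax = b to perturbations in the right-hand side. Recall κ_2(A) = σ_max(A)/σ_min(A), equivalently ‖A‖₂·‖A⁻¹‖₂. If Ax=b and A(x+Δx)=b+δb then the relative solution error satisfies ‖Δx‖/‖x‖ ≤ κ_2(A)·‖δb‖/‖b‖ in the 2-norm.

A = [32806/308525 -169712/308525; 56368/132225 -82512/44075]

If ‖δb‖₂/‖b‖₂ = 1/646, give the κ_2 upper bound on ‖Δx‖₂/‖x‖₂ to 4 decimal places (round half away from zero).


0.1747

form AᵀA = [264602116/1370702529 -130455200/152300281; -130455200/152300281 579848704/152300281] with trace 3261892/815409 and determinant 1024/815409
char-poly roots: 4 and 256/815409
so κ_2 = √(4 / (256/815409)) = 112.8750
worst-case relative error ≤ 112.8750 × 1/646 = 0.1747


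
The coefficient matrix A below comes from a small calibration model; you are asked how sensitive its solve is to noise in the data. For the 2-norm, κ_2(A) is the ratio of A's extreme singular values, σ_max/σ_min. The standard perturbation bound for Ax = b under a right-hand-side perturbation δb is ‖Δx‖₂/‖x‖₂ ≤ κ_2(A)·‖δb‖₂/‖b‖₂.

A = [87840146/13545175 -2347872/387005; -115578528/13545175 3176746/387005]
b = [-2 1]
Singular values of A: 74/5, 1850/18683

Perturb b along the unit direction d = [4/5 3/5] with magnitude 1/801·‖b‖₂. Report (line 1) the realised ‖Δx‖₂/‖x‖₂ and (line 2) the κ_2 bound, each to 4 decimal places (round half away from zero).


0.0028
0.1866

σ_max = 74/5, σ_min = 1850/18683
condition number: (74/5) ÷ (1850/18683) = 149.4640
perturbation bound = 149.4640·1/801 = 0.1866
solve Ax = b  →  x = [-7.0626 -7.2198]
‖b‖₂ = 2.2361 and ‖x‖₂ = 10.0998
δb = ε·‖b‖·d = [0.0022 0.0017]; solving A·Δx = δb gives ‖Δx‖ = 0.0282
realised ‖Δx‖/‖x‖ = 0.0028
tightness: 0.0028 against a bound of 0.1866 (unrounded ratio ≈ 0.0150)


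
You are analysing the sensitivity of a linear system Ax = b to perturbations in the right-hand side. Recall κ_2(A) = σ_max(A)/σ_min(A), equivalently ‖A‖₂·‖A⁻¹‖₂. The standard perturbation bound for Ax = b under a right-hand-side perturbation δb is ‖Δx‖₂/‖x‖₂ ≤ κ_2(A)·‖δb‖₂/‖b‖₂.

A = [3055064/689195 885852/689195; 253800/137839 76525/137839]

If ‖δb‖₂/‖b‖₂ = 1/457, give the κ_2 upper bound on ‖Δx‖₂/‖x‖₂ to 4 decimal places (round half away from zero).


AᵀA = [64756077184/2810590225 18886897512/2810590225; 18886897512/2810590225 5509678441/2810590225]; tr = 2810630225/112423609, det = 1000000/112423609
char-poly roots: 25 and 40000/112423609
κ = σ_max/σ_min = 5/(200/10603) = 265.0750
worst-case relative error ≤ 265.0750 × 1/457 = 0.5800

0.5800


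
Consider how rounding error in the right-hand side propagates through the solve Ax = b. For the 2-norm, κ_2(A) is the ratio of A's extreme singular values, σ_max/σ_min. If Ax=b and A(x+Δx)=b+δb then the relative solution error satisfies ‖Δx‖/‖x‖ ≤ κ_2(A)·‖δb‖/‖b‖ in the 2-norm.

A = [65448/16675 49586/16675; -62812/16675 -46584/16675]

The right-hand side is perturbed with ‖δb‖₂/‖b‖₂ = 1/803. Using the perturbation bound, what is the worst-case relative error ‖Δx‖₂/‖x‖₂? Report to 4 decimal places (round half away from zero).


0.2435

form AᵀA = [9784528/330625 7338096/330625; 7338096/330625 5503972/330625] with trace 122308/2645 and determinant 18496/330625
λ_max, λ_min = (122308/2645 ± √373942034064/174900625)/2 = 1156/25, 16/13225
σ_max=√(1156/25)=(34/5), σ_min=√(16/13225)=(4/115) → κ = 195.5000
worst-case relative error ≤ 195.5000 × 1/803 = 0.2435


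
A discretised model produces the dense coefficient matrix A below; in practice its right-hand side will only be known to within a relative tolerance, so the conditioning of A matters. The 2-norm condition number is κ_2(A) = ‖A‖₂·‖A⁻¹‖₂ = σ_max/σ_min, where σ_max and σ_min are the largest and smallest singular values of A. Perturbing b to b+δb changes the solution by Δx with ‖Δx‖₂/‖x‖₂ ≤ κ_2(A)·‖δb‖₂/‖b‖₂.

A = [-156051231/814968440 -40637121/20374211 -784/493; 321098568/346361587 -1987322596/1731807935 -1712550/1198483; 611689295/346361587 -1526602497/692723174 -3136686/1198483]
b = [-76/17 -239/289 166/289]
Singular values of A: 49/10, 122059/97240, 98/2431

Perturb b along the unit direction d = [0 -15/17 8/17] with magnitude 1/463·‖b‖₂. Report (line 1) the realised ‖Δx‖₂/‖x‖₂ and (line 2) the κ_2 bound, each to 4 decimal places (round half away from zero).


σ_max = 49/10, σ_min = 98/2431
κ_2(A) = (49/10) / (98/2431) = 121.5500
bound on ‖Δx‖/‖x‖: κ·ε = 121.5500·1/463 = 0.2625
solve Ax = b  →  x = [10.7233 -13.3346 18.2445]
‖b‖₂ = 4.5826 and ‖x‖₂ = 25.0133
re-solving with b+δb shifts x by Δx of norm 0.2455
relative error = 0.0098
tightness: 0.0098 against a bound of 0.2625 (unrounded ratio ≈ 0.0374)

0.0098
0.2625


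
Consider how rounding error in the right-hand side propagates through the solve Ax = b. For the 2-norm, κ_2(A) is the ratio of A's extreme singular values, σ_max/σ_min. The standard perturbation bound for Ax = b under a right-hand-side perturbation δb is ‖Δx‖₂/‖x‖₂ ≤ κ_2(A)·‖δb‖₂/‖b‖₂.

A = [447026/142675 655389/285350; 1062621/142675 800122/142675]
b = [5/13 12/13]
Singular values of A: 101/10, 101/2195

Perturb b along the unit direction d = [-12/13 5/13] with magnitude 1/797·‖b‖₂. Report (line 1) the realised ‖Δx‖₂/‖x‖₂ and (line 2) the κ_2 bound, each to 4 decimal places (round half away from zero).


from the listed singular values, σ₁ = 101/10, σ_n = 101/2195
κ = σ_max/σ_min = (101/10)/(101/2195) = 219.5000
κ_2(A)·‖δb‖/‖b‖ = 0.2754
solve Ax = b  →  x = [0.0792 0.0594]
‖b‖ = 1.0000, ‖x‖ = 0.0990
Δx = A⁻¹·δb where δb = 1/797·1.0000·d; ‖Δx‖ = 0.0273
relative error = 0.2754
realised/bound = 1 exactly: the bound is attained for this b and d

0.2754
0.2754


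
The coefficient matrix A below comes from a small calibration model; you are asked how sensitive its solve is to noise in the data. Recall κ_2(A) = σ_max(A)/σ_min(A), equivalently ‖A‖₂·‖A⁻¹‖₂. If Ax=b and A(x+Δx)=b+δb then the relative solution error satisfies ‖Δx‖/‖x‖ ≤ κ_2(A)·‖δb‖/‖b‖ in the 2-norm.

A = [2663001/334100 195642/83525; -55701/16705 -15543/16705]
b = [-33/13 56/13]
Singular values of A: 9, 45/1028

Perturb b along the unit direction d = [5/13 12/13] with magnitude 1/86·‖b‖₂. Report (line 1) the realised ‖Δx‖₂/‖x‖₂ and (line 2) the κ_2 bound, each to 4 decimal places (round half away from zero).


from the listed singular values, σ₁ = 9, σ_n = 45/1028
κ = σ_max/σ_min = 9/(45/1028) = 205.6000
bound on ‖Δx‖/‖x‖: κ·ε = 205.6000·1/86 = 2.3907
solve Ax = b  →  x = [-19.6160 65.6676]
‖b‖ = 5.0000, ‖x‖ = 68.5348
Δx = A⁻¹·δb where δb = 1/86·5.0000·d; ‖Δx‖ = 1.3282
relative error = 0.0194
so the bound overstates the realised error by a factor of ≈ 123.3626 (computed from the unrounded values)

0.0194
2.3907


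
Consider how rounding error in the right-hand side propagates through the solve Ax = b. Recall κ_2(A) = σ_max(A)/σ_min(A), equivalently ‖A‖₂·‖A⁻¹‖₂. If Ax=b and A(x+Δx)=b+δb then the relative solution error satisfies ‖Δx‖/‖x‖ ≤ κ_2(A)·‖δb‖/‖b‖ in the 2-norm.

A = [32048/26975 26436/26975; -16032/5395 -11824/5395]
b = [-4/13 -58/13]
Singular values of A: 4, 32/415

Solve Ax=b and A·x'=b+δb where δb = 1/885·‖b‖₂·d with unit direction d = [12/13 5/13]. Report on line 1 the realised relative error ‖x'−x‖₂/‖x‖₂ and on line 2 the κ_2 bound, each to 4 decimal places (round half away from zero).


0.0025
0.0586

from the listed singular values, σ₁ = 4, σ_n = 32/415
condition number: 4 ÷ (32/415) = 51.8750
bound on ‖Δx‖/‖x‖: κ·ε = 51.8750·1/885 = 0.0586
solve Ax = b  →  x = [16.3625 -20.1500]
‖b‖₂ = 4.4721 and ‖x‖₂ = 25.9568
Δx = A⁻¹·δb where δb = 1/885·4.4721·d; ‖Δx‖ = 0.0655
relative error = 0.0025
so the bound overstates the realised error by a factor of ≈ 23.2164 (computed from the unrounded values)


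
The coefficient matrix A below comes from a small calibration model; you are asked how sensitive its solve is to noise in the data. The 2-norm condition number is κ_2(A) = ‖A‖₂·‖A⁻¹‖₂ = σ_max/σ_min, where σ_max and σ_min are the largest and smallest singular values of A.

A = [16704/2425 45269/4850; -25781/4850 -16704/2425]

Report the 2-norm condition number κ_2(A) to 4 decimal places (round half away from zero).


97.0000

AᵀA = [71230177/940900 23736384/235225; 23736384/235225 126615073/940900]; tr = 3956905/18818, det = 707281/150544
solving λ² − 3956905/18818·λ + 707281/150544 = 0 gives λ = 841/4, 841/37636
κ_2(A) = √(λ_max/λ_min) = √((841/4) / (841/37636)) = 97.0000


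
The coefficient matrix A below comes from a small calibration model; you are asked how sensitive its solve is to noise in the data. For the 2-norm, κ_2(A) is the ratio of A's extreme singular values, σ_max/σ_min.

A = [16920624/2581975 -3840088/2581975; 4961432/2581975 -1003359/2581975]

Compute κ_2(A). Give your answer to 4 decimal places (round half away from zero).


157.4375

M = AᵀA = [497477318464/10666551841 -111927652200/10666551841; -111927652200/10666551841 25204808209/10666551841]. tr(M)=310935233/6345361, det(M)=614656/6345361
eigenvalues of AᵀA: λ = (tr ± √(tr²−4·det))/2 = 49, 12544/6345361
κ = σ_max/σ_min = 7/(112/2519) = 157.4375


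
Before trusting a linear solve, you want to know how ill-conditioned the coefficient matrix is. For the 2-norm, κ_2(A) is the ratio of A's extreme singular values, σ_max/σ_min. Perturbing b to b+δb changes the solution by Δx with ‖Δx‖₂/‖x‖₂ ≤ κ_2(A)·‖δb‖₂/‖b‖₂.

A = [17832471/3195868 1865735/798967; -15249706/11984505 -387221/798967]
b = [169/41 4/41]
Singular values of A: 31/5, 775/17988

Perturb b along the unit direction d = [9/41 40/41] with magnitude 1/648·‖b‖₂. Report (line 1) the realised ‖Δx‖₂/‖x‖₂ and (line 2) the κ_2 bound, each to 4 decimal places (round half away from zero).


0.0064
0.2221

from the listed singular values, σ₁ = 31/5, σ_n = 775/17988
κ_2(A) = (31/5) / (775/17988) = 143.9040
bound on ‖Δx‖/‖x‖: κ·ε = 143.9040·1/648 = 0.2221
solve Ax = b  →  x = [-8.3315 21.6731]
‖b‖ = 4.1231, ‖x‖ = 23.2193
Δx = A⁻¹·δb where δb = 1/648·4.1231·d; ‖Δx‖ = 0.1477
realised ‖Δx‖/‖x‖ = 0.0064
so the bound overstates the realised error by a factor of ≈ 34.9153 (computed from the unrounded values)


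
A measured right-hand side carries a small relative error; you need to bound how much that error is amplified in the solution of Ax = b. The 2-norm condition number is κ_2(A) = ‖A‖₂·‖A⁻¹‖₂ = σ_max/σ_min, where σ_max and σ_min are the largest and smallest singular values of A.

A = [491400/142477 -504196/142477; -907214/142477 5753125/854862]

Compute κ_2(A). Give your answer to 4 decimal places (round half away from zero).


162.5625

AᵀA = [3683429764/70241161 -11601880675/210723483; -11601880675/210723483 146194246009/2528681796]; tr = 331507393/3006756, det = 38416/83521
char-poly roots: 441/4 and 3136/751689
κ_2(A) = √(λ_max/λ_min) = √((441/4) / (3136/751689)) = 162.5625


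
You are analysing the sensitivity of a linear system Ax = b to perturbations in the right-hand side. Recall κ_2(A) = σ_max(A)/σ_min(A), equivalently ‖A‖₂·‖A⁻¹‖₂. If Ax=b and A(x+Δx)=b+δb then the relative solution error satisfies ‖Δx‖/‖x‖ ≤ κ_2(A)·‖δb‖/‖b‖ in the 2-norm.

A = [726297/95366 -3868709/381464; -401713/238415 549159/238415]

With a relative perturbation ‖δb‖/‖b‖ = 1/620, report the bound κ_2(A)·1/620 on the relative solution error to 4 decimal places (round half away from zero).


form AᵀA = [8229135421/135256900 -43887842037/541027600; -43887842037/541027600 234071131489/2164110400] with trace 14629491929/86564416 and determinant 17850625/86564416
solving λ² − 14629491929/86564416·λ + 17850625/86564416 = 0 gives λ = 169, 105625/86564416
κ_2(A) = √(λ_max/λ_min) = √(169 / (105625/86564416)) = 372.1600
κ_2(A)·‖δb‖/‖b‖ = 0.6003

0.6003


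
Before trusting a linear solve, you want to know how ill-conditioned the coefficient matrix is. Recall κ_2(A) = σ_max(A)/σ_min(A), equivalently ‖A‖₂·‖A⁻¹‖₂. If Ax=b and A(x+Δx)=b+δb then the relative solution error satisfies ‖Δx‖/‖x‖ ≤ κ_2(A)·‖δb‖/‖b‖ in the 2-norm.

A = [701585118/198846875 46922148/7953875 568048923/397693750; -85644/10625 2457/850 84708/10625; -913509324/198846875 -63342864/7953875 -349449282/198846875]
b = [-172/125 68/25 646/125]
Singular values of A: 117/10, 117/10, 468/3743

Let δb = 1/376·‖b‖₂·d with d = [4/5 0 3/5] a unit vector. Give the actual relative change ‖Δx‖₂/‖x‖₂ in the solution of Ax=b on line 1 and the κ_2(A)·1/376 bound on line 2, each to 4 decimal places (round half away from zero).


0.0080
0.2489

σ_max = 117/10, σ_min = 468/3743
κ_2(A) = (117/10) / (468/3743) = 93.5750
perturbation bound = 93.5750·1/376 = 0.2489
solve Ax = b  →  x = [8.0983 -7.8291 11.3675]
‖b‖ = 6.0000, ‖x‖ = 16.0030
with δb = [0.0128 0.0000 0.0096], A·Δx = δb → ‖Δx‖ = 0.1276
realised ‖Δx‖/‖x‖ = 0.0080
so the bound overstates the realised error by a factor of ≈ 31.2059 (computed from the unrounded values)


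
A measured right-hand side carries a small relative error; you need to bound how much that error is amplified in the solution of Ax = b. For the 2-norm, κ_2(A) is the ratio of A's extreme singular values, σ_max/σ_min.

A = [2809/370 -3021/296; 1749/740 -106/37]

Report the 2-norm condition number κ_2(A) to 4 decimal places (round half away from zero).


74.0000

form AᵀA = [1384837/21904 -1845513/21904; -1845513/21904 9845545/87616] with trace 15384893/87616 and determinant 7890481/1401856
λ_max, λ_min = (15384893/87616 ± √236522099525625/7676563456)/2 = 2809/16, 2809/87616
so κ_2 = √((2809/16) / (2809/87616)) = 74.0000


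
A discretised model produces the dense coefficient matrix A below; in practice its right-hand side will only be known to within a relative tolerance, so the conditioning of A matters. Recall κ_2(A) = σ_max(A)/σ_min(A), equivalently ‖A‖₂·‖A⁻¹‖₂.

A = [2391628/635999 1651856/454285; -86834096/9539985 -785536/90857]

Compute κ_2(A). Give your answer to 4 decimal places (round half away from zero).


316.3125

AᵀA = [52231563541264/538528484025 94749329728/1025768541; 94749329728/1025768541 107427801344/1221153025]; tr = 118439029648/640343025, det = 5473632256/16008575625
eigenvalues of AᵀA: λ = (tr ± √(tr²−4·det))/2 = 4624/25, 1183744/640343025
so κ_2 = √((4624/25) / (1183744/640343025)) = 316.3125


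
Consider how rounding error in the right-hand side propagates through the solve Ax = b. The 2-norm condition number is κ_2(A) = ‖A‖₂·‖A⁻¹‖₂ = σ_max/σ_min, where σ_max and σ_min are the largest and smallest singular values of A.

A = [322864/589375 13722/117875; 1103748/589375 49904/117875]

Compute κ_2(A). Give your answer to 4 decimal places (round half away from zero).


287.5000

form AᵀA = [2116001296/555780625 95218848/111156125; 95218848/111156125 4285924/22231225] with trace 1322516/330625 and determinant 64/330625
eigenvalues of AᵀA: λ = (tr ± √(tr²−4·det))/2 = 4, 16/330625
so κ_2 = √(4 / (16/330625)) = 287.5000


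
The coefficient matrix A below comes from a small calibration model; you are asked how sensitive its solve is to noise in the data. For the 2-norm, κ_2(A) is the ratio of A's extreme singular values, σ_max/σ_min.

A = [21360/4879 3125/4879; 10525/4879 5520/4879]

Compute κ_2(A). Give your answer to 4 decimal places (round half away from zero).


AᵀA = [1962025/82369 432000/82369; 432000/82369 139225/82369]; tr = 1250/49, det = 625/49
λ_max, λ_min = (1250/49 ± √1440000/2401)/2 = 25, 25/49
so κ_2 = √(25 / (25/49)) = 7.0000

7.0000


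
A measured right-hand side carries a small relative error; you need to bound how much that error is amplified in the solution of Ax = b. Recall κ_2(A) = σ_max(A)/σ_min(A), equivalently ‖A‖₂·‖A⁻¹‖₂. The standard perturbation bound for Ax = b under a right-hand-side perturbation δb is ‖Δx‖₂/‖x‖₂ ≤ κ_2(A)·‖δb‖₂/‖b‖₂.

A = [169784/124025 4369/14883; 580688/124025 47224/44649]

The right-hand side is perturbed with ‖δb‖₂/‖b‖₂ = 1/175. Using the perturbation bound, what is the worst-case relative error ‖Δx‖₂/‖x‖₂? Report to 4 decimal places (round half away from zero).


form AᵀA = [585640256/24611521 1185910760/221503689; 1185910760/221503689 2401899625/1993533201] with trace 29648281/1185921 and determinant 6400/1185921
char-poly roots: 25 and 256/1185921
so κ_2 = √(25 / (256/1185921)) = 340.3125
worst-case relative error ≤ 340.3125 × 1/175 = 1.9446

1.9446


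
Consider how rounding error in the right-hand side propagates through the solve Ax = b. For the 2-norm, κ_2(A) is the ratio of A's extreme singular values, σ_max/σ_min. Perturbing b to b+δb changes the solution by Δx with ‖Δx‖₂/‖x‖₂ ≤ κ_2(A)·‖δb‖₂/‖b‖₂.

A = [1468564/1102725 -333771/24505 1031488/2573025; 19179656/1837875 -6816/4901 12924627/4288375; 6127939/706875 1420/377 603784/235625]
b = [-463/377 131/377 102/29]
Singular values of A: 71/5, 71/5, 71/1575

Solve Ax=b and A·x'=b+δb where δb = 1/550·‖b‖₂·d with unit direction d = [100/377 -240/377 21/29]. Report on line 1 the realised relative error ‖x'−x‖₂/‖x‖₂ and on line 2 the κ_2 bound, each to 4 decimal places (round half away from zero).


0.0034
0.5727

from the listed singular values, σ₁ = 71/5, σ_n = 71/1575
condition number: (71/5) ÷ (71/1575) = 315.0000
κ_2(A)·‖δb‖/‖b‖ = 0.5727
solve Ax = b  →  x = [-12.2613 0.1463 42.6386]
‖b‖ = 3.7417, ‖x‖ = 44.3668
Δx = A⁻¹·δb where δb = 1/550·3.7417·d; ‖Δx‖ = 0.1509
dividing the unrounded norms, ‖Δx‖/‖x‖ = 0.0034
tightness: 0.0034 against a bound of 0.5727 (unrounded ratio ≈ 0.0059)


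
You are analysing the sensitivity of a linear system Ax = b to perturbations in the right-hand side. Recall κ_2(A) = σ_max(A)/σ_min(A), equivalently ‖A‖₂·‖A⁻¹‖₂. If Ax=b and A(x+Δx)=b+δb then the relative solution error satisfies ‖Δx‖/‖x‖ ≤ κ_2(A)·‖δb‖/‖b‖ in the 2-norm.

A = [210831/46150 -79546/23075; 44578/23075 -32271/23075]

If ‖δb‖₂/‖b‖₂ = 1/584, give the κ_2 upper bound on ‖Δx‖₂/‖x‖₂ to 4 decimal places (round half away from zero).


form AᵀA = [310050313/12602500 -58129929/3150625; -58129929/3150625 43603453/3150625] with trace 3875713/100820 and determinant 923521/12602500
λ_max, λ_min = (3875713/100820 ± √375454293949449/254116810000)/2 = 961/25, 961/504100
κ = σ_max/σ_min = (31/5)/(31/710) = 142.0000
perturbation bound = 142.0000·1/584 = 0.2432

0.2432
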